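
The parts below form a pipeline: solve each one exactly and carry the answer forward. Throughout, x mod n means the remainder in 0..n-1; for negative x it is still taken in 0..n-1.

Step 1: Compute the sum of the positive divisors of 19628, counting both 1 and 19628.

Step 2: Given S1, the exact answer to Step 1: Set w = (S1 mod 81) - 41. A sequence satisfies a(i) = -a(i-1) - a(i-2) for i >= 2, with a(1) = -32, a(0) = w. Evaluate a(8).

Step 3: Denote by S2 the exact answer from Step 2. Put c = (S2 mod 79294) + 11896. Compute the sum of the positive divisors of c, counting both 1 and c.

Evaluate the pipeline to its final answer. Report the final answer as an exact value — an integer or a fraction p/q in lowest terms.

20496

Step 1: 19628 = 2^2 * 7 * 701; sigma = (1 + 2 + 4) * (1 + 7) * (1 + 701) = 7 * 8 * 702 = 39312; answer 39312
Step 2: S1 = 39312; w = -14; a(2) = -1*(-32) - 1*(-14) = 46; iterating: a(2)=46, a(3)=-14, a(4)=-32, a(5)=46, a(6)=-14, a(7)=-32, a(8)=46; answer 46
Step 3: S2 = 46; c = 11942; 11942 = 2 * 7 * 853; sigma = (1 + 2) * (1 + 7) * (1 + 853) = 3 * 8 * 854 = 20496; answer 20496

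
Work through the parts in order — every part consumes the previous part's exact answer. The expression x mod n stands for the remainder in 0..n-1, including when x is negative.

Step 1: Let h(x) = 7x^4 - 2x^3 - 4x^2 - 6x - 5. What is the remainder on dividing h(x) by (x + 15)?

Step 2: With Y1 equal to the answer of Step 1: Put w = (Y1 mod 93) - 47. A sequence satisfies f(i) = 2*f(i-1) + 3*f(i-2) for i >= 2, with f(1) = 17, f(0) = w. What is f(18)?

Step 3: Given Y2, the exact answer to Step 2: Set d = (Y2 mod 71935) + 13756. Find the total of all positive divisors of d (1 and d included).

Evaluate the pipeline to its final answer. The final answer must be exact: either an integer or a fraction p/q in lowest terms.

Step 1: remainder = value at the root: 7*(-15)^4 - 2*(-15)^3 - 4*(-15)^2 - 6*(-15)^1 - 5 = (354375) + (6750) + (-900) + (90) + (-5) = 360310; answer 360310
Step 2: Y1 = 360310; w = -19; f(2) = 2*(17) + 3*(-19) = -23; iterating: f(2)=-23, f(3)=5, f(4)=-59, f(5)=-103, f(6)=-383, f(7)=-1075, f(8)=-3299, f(9)=-9823, f(10)=-29543, f(11)=-88555, f(12)=-265739, f(13)=-797143, f(14)=-2391503, f(15)=-7174435, f(16)=-21523379, f(17)=-64570063, f(18)=-193710263; answer -193710263
Step 3: Y2 = -193710263; d = 24448; 24448 = 2^7 * 191; sigma = (1 + 2 + 4 + 8 + 16 + 32 + 64 + 128) * (1 + 191) = 255 * 192 = 48960; answer 48960

48960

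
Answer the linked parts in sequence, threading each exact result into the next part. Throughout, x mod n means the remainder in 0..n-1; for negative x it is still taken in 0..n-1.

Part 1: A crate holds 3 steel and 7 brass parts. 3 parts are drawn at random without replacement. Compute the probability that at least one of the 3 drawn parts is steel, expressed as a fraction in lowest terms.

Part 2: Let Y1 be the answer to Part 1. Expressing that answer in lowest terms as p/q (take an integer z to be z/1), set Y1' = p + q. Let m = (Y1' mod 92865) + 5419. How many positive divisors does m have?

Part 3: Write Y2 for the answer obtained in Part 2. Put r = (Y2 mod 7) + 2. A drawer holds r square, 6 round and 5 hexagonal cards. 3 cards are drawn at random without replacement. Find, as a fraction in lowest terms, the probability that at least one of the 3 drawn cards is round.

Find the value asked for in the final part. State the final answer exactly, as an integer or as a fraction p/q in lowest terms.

Part 1: total draws C(10,3) = 120; complement C(7,3) = 35; favorable 120 - 35 = 85; P = 17/24; answer 17/24
Part 2: Y1 = 17/24; threaded value p + q = 41; m = 5460; 5460 = 2^2 * 3 * 5 * 7 * 13; number of divisors = (2+1) * (1+1) * (1+1) * (1+1) * (1+1) = 48; answer 48
Part 3: Y2 = 48; r = 8; total draws C(19,3) = 969; complement C(13,3) = 286; favorable 969 - 286 = 683; P = 683/969; answer 683/969

683/969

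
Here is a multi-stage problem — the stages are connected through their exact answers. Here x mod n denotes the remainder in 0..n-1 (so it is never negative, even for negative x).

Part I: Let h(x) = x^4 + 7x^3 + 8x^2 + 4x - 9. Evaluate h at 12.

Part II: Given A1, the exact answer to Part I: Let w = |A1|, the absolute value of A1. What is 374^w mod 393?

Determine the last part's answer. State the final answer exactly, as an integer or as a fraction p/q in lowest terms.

Part I: 1*(12)^4 + 7*(12)^3 + 8*(12)^2 + 4*(12)^1 - 9 = (20736) + (12096) + (1152) + (48) + (-9) = 34023; answer 34023
Part II: A1 = 34023; w = 34023; squarings mod 393: 374^1=374, 374^2=361, 374^4=238, 374^8=52, 374^16=346, 374^32=244, 374^64=193, 374^128=307, 374^256=322, 374^512=325, 374^1024=301, 374^2048=211, 374^4096=112, 374^8192=361, 374^16384=238, 374^32768=52; 374^34023 = 374^1 * 374^2 * 374^4 * 374^32 * 374^64 * 374^128 * 374^1024 * 374^32768 = 230 (mod 393); answer 230

230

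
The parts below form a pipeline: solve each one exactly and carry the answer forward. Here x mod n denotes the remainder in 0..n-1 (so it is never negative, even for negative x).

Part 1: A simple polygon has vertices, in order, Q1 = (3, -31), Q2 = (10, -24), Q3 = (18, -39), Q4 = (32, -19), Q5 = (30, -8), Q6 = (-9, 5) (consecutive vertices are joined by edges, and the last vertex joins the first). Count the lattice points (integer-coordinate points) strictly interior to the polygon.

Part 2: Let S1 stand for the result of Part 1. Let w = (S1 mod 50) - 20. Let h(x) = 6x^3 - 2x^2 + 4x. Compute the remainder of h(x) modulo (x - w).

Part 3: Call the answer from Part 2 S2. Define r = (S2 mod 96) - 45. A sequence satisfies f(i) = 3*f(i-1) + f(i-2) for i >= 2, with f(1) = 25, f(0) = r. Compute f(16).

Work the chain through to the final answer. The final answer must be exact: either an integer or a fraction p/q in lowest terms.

632482575

Part 1: cross terms: (3*-24 - 10*-31)=238, (10*-39 - 18*-24)=42, (18*-19 - 32*-39)=906, (32*-8 - 30*-19)=314, (30*5 - -9*-8)=78, (-9*-31 - 3*5)=264; twice the area = |1842| = 1842; area = 921; boundary points = 7 + 1 + 2 + 1 + 13 + 12 = 36; strictly interior points = area - boundary/2 + 1 = 904; answer 904
Part 2: S1 = 904; w = -16; remainder = value at the root: 6*(-16)^3 - 2*(-16)^2 + 4*(-16)^1 = (-24576) + (-512) + (-64) = -25152; answer -25152
Part 3: S2 = -25152; r = -45; f(2) = 3*(25) + 1*(-45) = 30; iterating: f(2)=30, f(3)=115, f(4)=375, f(5)=1240, f(6)=4095, f(7)=13525, f(8)=44670, f(9)=147535, f(10)=487275, f(11)=1609360, f(12)=5315355, f(13)=17555425, f(14)=57981630, f(15)=191500315, f(16)=632482575; answer 632482575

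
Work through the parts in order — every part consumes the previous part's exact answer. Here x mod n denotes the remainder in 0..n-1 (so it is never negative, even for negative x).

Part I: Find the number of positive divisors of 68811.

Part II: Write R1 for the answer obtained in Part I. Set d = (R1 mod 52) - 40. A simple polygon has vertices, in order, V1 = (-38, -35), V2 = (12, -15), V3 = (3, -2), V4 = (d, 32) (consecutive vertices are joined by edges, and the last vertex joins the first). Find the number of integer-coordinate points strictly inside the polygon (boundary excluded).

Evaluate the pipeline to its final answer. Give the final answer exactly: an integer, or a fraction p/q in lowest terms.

Part I: 68811 = 3 * 22937; number of divisors = (1+1) * (1+1) = 4; answer 4
Part II: R1 = 4; d = -36; cross terms: (-38*-15 - 12*-35)=990, (12*-2 - 3*-15)=21, (3*32 - -36*-2)=24, (-36*-35 - -38*32)=2476; twice the area = |3511| = 3511; area = 3511/2; boundary points = 10 + 1 + 1 + 1 = 13; strictly interior points = area - boundary/2 + 1 = 1750; answer 1750

1750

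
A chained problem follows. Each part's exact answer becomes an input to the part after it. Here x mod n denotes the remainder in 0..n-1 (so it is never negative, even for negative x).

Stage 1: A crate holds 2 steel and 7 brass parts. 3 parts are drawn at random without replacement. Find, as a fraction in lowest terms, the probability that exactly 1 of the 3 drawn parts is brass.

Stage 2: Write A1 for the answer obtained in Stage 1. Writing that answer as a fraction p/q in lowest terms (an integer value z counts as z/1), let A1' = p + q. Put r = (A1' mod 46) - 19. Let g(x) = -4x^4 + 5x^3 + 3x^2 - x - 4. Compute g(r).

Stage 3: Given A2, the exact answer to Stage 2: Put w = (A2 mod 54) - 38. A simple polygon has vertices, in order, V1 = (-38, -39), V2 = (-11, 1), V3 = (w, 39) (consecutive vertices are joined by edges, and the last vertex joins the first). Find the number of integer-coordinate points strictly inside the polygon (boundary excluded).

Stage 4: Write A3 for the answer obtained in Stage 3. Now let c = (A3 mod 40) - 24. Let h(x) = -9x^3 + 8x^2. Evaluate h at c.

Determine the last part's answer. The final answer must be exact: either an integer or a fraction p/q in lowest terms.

16704

Stage 1: total draws C(9,3) = 84; favorable C(7,1)*C(2,2) = 7; P = 1/12; answer 1/12
Stage 2: A1 = 1/12; threaded value p + q = 13; r = -6; -4*(-6)^4 + 5*(-6)^3 + 3*(-6)^2 - 1*(-6)^1 - 4 = (-5184) + (-1080) + (108) + (6) + (-4) = -6154; answer -6154
Stage 3: A2 = -6154; w = -36; cross terms: (-38*1 - -11*-39)=-467, (-11*39 - -36*1)=-393, (-36*-39 - -38*39)=2886; twice the area = |2026| = 2026; area = 1013; boundary points = 1 + 1 + 2 = 4; strictly interior points = area - boundary/2 + 1 = 1012; answer 1012
Stage 4: A3 = 1012; c = -12; -9*(-12)^3 + 8*(-12)^2 = (15552) + (1152) = 16704; answer 16704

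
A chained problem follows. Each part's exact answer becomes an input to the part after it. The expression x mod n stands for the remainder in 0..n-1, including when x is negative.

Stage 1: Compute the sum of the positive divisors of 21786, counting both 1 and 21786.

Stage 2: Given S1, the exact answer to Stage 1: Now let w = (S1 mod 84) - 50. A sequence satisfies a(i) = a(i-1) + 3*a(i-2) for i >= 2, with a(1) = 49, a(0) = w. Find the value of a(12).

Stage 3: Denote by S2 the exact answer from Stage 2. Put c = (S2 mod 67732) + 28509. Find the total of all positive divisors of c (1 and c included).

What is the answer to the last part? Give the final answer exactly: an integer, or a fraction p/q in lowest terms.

Stage 1: 21786 = 2 * 3 * 3631; sigma = (1 + 2) * (1 + 3) * (1 + 3631) = 3 * 4 * 3632 = 43584; answer 43584
Stage 2: S1 = 43584; w = 22; a(2) = 1*(49) + 3*(22) = 115; iterating: a(2)=115, a(3)=262, a(4)=607, a(5)=1393, a(6)=3214, a(7)=7393, a(8)=17035, a(9)=39214, a(10)=90319, a(11)=207961, a(12)=478918; answer 478918
Stage 3: S2 = 478918; c = 33303; 33303 = 3 * 17 * 653; sigma = (1 + 3) * (1 + 17) * (1 + 653) = 4 * 18 * 654 = 47088; answer 47088

47088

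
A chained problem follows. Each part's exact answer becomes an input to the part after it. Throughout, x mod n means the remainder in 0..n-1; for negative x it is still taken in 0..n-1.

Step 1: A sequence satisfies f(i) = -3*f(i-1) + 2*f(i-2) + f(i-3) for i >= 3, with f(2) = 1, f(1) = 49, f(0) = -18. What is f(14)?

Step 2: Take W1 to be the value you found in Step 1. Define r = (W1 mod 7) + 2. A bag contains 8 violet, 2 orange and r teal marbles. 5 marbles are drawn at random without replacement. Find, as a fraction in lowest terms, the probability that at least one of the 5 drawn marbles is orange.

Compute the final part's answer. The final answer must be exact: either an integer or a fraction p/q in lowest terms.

4/7

Step 1: f(3) = -3*(1) + 2*(49) + 1*(-18) = 77; iterating: f(3)=77, f(4)=-180, f(5)=695, f(6)=-2368, f(7)=8314, f(8)=-28983, f(9)=101209, f(10)=-353279, f(11)=1233272, f(12)=-4305165, f(13)=15028760, f(14)=-52463338; answer -52463338
Step 2: W1 = -52463338; r = 5; total draws C(15,5) = 3003; complement C(13,5) = 1287; favorable 3003 - 1287 = 1716; P = 4/7; answer 4/7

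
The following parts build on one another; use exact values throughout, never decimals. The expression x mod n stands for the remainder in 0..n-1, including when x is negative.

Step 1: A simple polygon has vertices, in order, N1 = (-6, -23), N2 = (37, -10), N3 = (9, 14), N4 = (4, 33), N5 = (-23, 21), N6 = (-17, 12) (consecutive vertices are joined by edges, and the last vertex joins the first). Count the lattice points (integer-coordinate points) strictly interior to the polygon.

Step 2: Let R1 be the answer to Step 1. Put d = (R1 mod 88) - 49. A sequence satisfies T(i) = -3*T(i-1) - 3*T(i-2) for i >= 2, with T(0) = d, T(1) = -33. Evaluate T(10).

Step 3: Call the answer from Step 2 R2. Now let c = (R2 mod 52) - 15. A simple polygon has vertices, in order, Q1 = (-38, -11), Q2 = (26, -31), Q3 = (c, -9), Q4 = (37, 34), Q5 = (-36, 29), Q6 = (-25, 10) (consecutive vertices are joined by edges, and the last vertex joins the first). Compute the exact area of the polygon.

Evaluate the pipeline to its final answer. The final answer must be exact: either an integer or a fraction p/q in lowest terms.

3220

Step 1: cross terms: (-6*-10 - 37*-23)=911, (37*14 - 9*-10)=608, (9*33 - 4*14)=241, (4*21 - -23*33)=843, (-23*12 - -17*21)=81, (-17*-23 - -6*12)=463; twice the area = |3147| = 3147; area = 3147/2; boundary points = 1 + 4 + 1 + 3 + 3 + 1 = 13; strictly interior points = area - boundary/2 + 1 = 1568; answer 1568
Step 2: R1 = 1568; d = 23; T(2) = -3*(-33) - 3*(23) = 30; iterating: T(2)=30, T(3)=9, T(4)=-117, T(5)=324, T(6)=-621, T(7)=891, T(8)=-810, T(9)=-243, T(10)=3159; answer 3159
Step 3: R2 = 3159; c = 24; cross terms: (-38*-31 - 26*-11)=1464, (26*-9 - 24*-31)=510, (24*34 - 37*-9)=1149, (37*29 - -36*34)=2297, (-36*10 - -25*29)=365, (-25*-11 - -38*10)=655; twice the area = |6440| = 6440; area = 3220; answer 3220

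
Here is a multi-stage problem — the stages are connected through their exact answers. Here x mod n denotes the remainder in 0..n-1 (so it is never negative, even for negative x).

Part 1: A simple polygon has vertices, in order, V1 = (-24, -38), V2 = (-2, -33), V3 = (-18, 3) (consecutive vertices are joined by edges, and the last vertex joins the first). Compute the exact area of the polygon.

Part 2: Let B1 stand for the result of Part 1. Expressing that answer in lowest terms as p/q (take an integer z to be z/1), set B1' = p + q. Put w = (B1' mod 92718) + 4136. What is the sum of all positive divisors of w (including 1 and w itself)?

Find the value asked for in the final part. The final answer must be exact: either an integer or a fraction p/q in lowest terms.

Part 1: cross terms: (-24*-33 - -2*-38)=716, (-2*3 - -18*-33)=-600, (-18*-38 - -24*3)=756; twice the area = |872| = 872; area = 436; answer 436
Part 2: B1 = 436; threaded value p + q = 437; w = 4573; 4573 = 17 * 269; sigma = (1 + 17) * (1 + 269) = 18 * 270 = 4860; answer 4860

4860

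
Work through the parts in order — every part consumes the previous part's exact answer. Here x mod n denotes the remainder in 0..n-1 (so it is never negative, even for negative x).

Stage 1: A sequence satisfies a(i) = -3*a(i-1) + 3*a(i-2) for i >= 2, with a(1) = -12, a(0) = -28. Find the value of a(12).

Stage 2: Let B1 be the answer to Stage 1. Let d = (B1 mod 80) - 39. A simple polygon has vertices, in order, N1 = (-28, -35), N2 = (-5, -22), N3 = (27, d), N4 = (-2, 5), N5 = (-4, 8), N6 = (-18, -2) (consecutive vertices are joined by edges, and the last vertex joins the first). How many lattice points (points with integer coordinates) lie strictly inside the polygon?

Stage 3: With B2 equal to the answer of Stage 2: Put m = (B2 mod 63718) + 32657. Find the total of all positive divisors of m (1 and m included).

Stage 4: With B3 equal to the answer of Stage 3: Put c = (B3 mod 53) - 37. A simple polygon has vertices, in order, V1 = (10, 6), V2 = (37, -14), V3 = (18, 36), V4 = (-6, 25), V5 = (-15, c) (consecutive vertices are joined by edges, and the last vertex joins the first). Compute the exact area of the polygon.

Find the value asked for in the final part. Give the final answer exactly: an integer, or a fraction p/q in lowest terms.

Stage 1: a(2) = -3*(-12) + 3*(-28) = -48; iterating: a(2)=-48, a(3)=108, a(4)=-468, a(5)=1728, a(6)=-6588, a(7)=24948, a(8)=-94608, a(9)=358668, a(10)=-1359828, a(11)=5155488, a(12)=-19545948; answer -19545948
Stage 2: B1 = -19545948; d = 13; cross terms: (-28*-22 - -5*-35)=441, (-5*13 - 27*-22)=529, (27*5 - -2*13)=161, (-2*8 - -4*5)=4, (-4*-2 - -18*8)=152, (-18*-35 - -28*-2)=574; twice the area = |1861| = 1861; area = 1861/2; boundary points = 1 + 1 + 1 + 1 + 2 + 1 = 7; strictly interior points = area - boundary/2 + 1 = 928; answer 928
Stage 3: B2 = 928; m = 33585; 33585 = 3 * 5 * 2239; sigma = (1 + 3) * (1 + 5) * (1 + 2239) = 4 * 6 * 2240 = 53760; answer 53760
Stage 4: B3 = 53760; c = -19; cross terms: (10*-14 - 37*6)=-362, (37*36 - 18*-14)=1584, (18*25 - -6*36)=666, (-6*-19 - -15*25)=489, (-15*6 - 10*-19)=100; twice the area = |2477| = 2477; area = 2477/2; answer 2477/2

2477/2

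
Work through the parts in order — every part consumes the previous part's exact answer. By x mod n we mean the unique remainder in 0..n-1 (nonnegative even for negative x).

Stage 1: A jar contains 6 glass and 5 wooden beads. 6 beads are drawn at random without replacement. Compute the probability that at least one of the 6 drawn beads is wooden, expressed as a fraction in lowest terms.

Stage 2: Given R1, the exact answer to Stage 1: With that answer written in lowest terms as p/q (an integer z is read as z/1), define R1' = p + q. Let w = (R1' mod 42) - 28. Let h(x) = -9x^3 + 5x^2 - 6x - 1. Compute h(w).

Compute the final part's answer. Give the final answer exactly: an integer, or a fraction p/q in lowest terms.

Stage 1: total draws C(11,6) = 462; complement C(6,6) = 1; favorable 462 - 1 = 461; P = 461/462; answer 461/462
Stage 2: R1 = 461/462; threaded value p + q = 923; w = 13; -9*(13)^3 + 5*(13)^2 - 6*(13)^1 - 1 = (-19773) + (845) + (-78) + (-1) = -19007; answer -19007

-19007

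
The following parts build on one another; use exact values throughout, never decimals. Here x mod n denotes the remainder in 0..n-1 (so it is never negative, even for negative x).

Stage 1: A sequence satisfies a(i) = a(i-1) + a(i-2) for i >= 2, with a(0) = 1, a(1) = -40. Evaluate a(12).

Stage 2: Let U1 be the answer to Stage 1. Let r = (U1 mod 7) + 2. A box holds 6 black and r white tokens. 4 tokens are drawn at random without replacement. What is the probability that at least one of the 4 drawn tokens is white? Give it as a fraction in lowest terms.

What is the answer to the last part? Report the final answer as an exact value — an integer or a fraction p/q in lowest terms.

986/1001

Stage 1: a(2) = 1*(-40) + 1*(1) = -39; iterating: a(2)=-39, a(3)=-79, a(4)=-118, a(5)=-197, a(6)=-315, a(7)=-512, a(8)=-827, a(9)=-1339, a(10)=-2166, a(11)=-3505, a(12)=-5671; answer -5671
Stage 2: U1 = -5671; r = 8; total draws C(14,4) = 1001; complement C(6,4) = 15; favorable 1001 - 15 = 986; P = 986/1001; answer 986/1001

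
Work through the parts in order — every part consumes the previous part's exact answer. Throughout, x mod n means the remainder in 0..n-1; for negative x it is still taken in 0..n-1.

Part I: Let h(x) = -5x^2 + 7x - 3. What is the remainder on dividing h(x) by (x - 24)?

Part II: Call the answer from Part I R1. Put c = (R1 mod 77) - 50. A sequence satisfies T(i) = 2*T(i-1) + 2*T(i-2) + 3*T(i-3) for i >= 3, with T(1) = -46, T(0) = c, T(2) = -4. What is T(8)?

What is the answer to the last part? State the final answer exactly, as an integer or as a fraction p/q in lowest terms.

Part I: remainder = value at the root: -5*(24)^2 + 7*(24)^1 - 3 = (-2880) + (168) + (-3) = -2715; answer -2715
Part II: R1 = -2715; c = 7; T(3) = 2*(-4) + 2*(-46) + 3*(7) = -79; iterating: T(3)=-79, T(4)=-304, T(5)=-778, T(6)=-2401, T(7)=-7270, T(8)=-21676; answer -21676

-21676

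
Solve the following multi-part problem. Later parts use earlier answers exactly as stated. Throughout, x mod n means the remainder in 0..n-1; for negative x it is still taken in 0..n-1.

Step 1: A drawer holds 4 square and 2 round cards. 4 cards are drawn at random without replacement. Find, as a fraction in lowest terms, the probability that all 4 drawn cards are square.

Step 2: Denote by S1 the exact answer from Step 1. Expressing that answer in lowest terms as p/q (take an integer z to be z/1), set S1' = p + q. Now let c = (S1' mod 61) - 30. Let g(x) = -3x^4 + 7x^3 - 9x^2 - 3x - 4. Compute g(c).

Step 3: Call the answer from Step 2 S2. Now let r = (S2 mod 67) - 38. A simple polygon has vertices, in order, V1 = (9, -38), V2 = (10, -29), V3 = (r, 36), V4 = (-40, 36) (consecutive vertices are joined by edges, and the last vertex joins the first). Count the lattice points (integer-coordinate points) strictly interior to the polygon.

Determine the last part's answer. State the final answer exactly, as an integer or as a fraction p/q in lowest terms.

1249

Step 1: total draws C(6,4) = 15; favorable C(4,4) = 1; P = 1/15; answer 1/15
Step 2: S1 = 1/15; threaded value p + q = 16; c = -14; -3*(-14)^4 + 7*(-14)^3 - 9*(-14)^2 - 3*(-14)^1 - 4 = (-115248) + (-19208) + (-1764) + (42) + (-4) = -136182; answer -136182
Step 3: S2 = -136182; r = -9; cross terms: (9*-29 - 10*-38)=119, (10*36 - -9*-29)=99, (-9*36 - -40*36)=1116, (-40*-38 - 9*36)=1196; twice the area = |2530| = 2530; area = 1265; boundary points = 1 + 1 + 31 + 1 = 34; strictly interior points = area - boundary/2 + 1 = 1249; answer 1249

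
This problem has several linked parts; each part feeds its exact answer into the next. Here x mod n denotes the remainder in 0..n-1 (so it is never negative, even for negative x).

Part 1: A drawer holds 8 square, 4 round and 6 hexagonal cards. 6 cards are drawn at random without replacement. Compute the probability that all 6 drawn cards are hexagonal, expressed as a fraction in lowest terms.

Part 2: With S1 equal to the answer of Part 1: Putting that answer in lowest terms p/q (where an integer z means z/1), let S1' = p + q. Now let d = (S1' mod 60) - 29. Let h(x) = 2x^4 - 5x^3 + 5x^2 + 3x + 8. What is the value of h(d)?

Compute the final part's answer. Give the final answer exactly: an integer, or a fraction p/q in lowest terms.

Part 1: total draws C(18,6) = 18564; favorable C(6,6) = 1; P = 1/18564; answer 1/18564
Part 2: S1 = 1/18564; threaded value p + q = 18565; d = -4; 2*(-4)^4 - 5*(-4)^3 + 5*(-4)^2 + 3*(-4)^1 + 8 = (512) + (320) + (80) + (-12) + (8) = 908; answer 908

908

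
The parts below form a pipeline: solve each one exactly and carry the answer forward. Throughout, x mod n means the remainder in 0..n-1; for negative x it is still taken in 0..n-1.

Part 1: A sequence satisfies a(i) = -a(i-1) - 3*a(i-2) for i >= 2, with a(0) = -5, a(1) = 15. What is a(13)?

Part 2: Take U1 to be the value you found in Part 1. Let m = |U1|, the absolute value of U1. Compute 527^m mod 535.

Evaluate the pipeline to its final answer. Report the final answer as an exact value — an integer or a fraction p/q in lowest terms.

192

Part 1: a(2) = -1*(15) - 3*(-5) = 0; iterating: a(2)=0, a(3)=-45, a(4)=45, a(5)=90, a(6)=-225, a(7)=-45, a(8)=720, a(9)=-585, a(10)=-1575, a(11)=3330, a(12)=1395, a(13)=-11385; answer -11385
Part 2: U1 = -11385; m = 11385; squarings mod 535: 527^1=527, 527^2=64, 527^4=351, 527^8=151, 527^16=331, 527^32=421, 527^64=156, 527^128=261, 527^256=176, 527^512=481, 527^1024=241, 527^2048=301, 527^4096=186, 527^8192=356; 527^11385 = 527^1 * 527^8 * 527^16 * 527^32 * 527^64 * 527^1024 * 527^2048 * 527^8192 = 192 (mod 535); answer 192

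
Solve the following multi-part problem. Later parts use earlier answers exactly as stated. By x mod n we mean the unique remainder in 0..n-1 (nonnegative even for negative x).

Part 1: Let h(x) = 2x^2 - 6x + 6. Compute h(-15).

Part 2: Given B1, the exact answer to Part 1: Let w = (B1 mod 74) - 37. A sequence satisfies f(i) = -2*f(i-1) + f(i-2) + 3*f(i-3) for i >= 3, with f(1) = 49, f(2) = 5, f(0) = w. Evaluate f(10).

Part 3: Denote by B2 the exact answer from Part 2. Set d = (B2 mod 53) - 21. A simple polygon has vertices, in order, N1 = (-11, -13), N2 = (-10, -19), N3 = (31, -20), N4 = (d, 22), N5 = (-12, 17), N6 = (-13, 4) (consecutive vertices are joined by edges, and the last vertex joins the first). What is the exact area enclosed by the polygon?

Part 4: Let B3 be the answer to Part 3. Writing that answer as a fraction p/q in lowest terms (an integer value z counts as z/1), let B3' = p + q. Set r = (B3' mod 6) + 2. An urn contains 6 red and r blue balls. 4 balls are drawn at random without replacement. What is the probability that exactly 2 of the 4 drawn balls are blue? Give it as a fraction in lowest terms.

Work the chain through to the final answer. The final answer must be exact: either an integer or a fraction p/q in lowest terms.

Part 1: 2*(-15)^2 - 6*(-15)^1 + 6 = (450) + (90) + (6) = 546; answer 546
Part 2: B1 = 546; w = -9; f(3) = -2*(5) + 1*(49) + 3*(-9) = 12; iterating: f(3)=12, f(4)=128, f(5)=-229, f(6)=622, f(7)=-1089, f(8)=2113, f(9)=-3449, f(10)=5744; answer 5744
Part 3: B2 = 5744; d = -1; cross terms: (-11*-19 - -10*-13)=79, (-10*-20 - 31*-19)=789, (31*22 - -1*-20)=662, (-1*17 - -12*22)=247, (-12*4 - -13*17)=173, (-13*-13 - -11*4)=213; twice the area = |2163| = 2163; area = 2163/2; answer 2163/2
Part 4: B3 = 2163/2; threaded value p + q = 2165; r = 7; total draws C(13,4) = 715; favorable C(7,2)*C(6,2) = 315; P = 63/143; answer 63/143

63/143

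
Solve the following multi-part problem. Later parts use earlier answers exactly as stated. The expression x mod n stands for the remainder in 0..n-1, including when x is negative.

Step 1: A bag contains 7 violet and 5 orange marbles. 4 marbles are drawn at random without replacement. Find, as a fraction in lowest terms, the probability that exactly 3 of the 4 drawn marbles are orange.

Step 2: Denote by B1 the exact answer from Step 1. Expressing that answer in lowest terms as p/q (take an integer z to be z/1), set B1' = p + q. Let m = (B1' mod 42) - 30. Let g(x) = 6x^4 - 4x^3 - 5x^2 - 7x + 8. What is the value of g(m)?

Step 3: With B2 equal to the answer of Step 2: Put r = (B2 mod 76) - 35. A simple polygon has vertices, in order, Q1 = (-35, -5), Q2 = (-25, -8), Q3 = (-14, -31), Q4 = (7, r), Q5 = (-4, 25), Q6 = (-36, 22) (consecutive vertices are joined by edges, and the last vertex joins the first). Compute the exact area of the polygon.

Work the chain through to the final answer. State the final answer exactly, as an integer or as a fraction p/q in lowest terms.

Step 1: total draws C(12,4) = 495; favorable C(5,3)*C(7,1) = 70; P = 14/99; answer 14/99
Step 2: B1 = 14/99; threaded value p + q = 113; m = -1; 6*(-1)^4 - 4*(-1)^3 - 5*(-1)^2 - 7*(-1)^1 + 8 = (6) + (4) + (-5) + (7) + (8) = 20; answer 20
Step 3: B2 = 20; r = -15; cross terms: (-35*-8 - -25*-5)=155, (-25*-31 - -14*-8)=663, (-14*-15 - 7*-31)=427, (7*25 - -4*-15)=115, (-4*22 - -36*25)=812, (-36*-5 - -35*22)=950; twice the area = |3122| = 3122; area = 1561; answer 1561

1561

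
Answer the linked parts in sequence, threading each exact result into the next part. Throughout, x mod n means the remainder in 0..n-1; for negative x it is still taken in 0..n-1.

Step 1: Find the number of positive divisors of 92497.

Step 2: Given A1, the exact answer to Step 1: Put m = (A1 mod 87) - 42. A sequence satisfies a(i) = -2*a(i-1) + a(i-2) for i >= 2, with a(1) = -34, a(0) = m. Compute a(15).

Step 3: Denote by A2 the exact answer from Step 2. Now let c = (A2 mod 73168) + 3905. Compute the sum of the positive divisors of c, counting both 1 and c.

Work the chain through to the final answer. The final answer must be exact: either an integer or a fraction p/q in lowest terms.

Step 1: 92497 = 17 * 5441; number of divisors = (1+1) * (1+1) = 4; answer 4
Step 2: A1 = 4; m = -38; a(2) = -2*(-34) + 1*(-38) = 30; iterating: a(2)=30, a(3)=-94, a(4)=218, a(5)=-530, a(6)=1278, a(7)=-3086, a(8)=7450, a(9)=-17986, a(10)=43422, a(11)=-104830, a(12)=253082, a(13)=-610994, a(14)=1475070, a(15)=-3561134; answer -3561134
Step 3: A2 = -3561134; c = 28003; 28003 = 41 * 683; sigma = (1 + 41) * (1 + 683) = 42 * 684 = 28728; answer 28728

28728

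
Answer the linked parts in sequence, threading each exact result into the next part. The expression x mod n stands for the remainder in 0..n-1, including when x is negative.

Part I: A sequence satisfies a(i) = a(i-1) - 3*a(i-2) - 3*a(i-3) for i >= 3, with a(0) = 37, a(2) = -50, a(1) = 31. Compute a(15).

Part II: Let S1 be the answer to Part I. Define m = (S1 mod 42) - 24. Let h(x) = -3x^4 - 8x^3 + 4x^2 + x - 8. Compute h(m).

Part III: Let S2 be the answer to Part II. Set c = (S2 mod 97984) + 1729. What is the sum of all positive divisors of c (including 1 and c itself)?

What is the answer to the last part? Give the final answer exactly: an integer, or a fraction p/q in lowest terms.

1872

Part I: a(3) = 1*(-50) - 3*(31) - 3*(37) = -254; iterating: a(3)=-254, a(4)=-197, a(5)=715, a(6)=2068, a(7)=514, a(8)=-7835, a(9)=-15581, a(10)=6382, a(11)=76630, a(12)=104227, a(13)=-144809, a(14)=-687380, a(15)=-565634; answer -565634
Part II: S1 = -565634; m = -2; -3*(-2)^4 - 8*(-2)^3 + 4*(-2)^2 + 1*(-2)^1 - 8 = (-48) + (64) + (16) + (-2) + (-8) = 22; answer 22
Part III: S2 = 22; c = 1751; 1751 = 17 * 103; sigma = (1 + 17) * (1 + 103) = 18 * 104 = 1872; answer 1872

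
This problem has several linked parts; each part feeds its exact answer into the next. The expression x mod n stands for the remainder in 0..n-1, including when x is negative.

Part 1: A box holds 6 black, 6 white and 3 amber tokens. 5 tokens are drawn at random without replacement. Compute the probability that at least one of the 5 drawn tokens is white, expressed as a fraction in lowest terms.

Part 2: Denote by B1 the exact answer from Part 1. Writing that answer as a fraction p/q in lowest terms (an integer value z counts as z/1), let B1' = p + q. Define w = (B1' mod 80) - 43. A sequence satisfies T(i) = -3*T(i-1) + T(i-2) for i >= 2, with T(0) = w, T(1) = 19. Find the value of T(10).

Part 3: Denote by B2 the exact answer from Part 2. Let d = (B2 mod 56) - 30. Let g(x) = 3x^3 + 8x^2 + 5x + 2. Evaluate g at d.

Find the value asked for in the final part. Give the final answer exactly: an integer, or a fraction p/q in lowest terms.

-17782

Part 1: total draws C(15,5) = 3003; complement C(9,5) = 126; favorable 3003 - 126 = 2877; P = 137/143; answer 137/143
Part 2: B1 = 137/143; threaded value p + q = 280; w = -3; T(2) = -3*(19) + 1*(-3) = -60; iterating: T(2)=-60, T(3)=199, T(4)=-657, T(5)=2170, T(6)=-7167, T(7)=23671, T(8)=-78180, T(9)=258211, T(10)=-852813; answer -852813
Part 3: B2 = -852813; d = -19; 3*(-19)^3 + 8*(-19)^2 + 5*(-19)^1 + 2 = (-20577) + (2888) + (-95) + (2) = -17782; answer -17782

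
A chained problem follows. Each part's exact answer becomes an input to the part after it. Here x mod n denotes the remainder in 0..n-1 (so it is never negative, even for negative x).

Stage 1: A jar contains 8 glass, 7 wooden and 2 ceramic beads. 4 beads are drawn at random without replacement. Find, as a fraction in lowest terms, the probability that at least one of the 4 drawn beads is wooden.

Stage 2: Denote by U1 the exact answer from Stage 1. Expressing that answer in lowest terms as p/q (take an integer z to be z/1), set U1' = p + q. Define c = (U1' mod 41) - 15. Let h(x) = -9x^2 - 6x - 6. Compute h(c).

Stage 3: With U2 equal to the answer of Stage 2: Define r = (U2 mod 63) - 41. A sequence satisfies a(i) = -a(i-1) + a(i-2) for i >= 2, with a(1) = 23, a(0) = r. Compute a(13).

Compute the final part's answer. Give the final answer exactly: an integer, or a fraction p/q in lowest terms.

Stage 1: total draws C(17,4) = 2380; complement C(10,4) = 210; favorable 2380 - 210 = 2170; P = 31/34; answer 31/34
Stage 2: U1 = 31/34; threaded value p + q = 65; c = 9; -9*(9)^2 - 6*(9)^1 - 6 = (-729) + (-54) + (-6) = -789; answer -789
Stage 3: U2 = -789; r = -11; a(2) = -1*(23) + 1*(-11) = -34; iterating: a(2)=-34, a(3)=57, a(4)=-91, a(5)=148, a(6)=-239, a(7)=387, a(8)=-626, a(9)=1013, a(10)=-1639, a(11)=2652, a(12)=-4291, a(13)=6943; answer 6943

6943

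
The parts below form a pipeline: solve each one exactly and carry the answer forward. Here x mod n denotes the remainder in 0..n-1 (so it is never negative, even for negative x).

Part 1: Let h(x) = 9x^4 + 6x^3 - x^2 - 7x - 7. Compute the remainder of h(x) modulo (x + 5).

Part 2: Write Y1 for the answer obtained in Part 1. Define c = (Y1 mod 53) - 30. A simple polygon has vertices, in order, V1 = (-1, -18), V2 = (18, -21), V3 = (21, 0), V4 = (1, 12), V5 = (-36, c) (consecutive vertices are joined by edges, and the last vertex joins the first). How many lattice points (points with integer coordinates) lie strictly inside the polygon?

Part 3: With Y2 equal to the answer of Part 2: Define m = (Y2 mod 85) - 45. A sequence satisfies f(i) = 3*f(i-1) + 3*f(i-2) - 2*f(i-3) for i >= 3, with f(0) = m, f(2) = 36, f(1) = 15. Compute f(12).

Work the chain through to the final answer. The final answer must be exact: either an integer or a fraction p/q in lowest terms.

Part 1: remainder = value at the root: 9*(-5)^4 + 6*(-5)^3 - 1*(-5)^2 - 7*(-5)^1 - 7 = (5625) + (-750) + (-25) + (35) + (-7) = 4878; answer 4878
Part 2: Y1 = 4878; c = -28; cross terms: (-1*-21 - 18*-18)=345, (18*0 - 21*-21)=441, (21*12 - 1*0)=252, (1*-28 - -36*12)=404, (-36*-18 - -1*-28)=620; twice the area = |2062| = 2062; area = 1031; boundary points = 1 + 3 + 4 + 1 + 5 = 14; strictly interior points = area - boundary/2 + 1 = 1025; answer 1025
Part 3: Y2 = 1025; m = -40; f(3) = 3*(36) + 3*(15) - 2*(-40) = 233; iterating: f(3)=233, f(4)=777, f(5)=2958, f(6)=10739, f(7)=39537, f(8)=144912, f(9)=531869, f(10)=1951269, f(11)=7159590, f(12)=26268839; answer 26268839

26268839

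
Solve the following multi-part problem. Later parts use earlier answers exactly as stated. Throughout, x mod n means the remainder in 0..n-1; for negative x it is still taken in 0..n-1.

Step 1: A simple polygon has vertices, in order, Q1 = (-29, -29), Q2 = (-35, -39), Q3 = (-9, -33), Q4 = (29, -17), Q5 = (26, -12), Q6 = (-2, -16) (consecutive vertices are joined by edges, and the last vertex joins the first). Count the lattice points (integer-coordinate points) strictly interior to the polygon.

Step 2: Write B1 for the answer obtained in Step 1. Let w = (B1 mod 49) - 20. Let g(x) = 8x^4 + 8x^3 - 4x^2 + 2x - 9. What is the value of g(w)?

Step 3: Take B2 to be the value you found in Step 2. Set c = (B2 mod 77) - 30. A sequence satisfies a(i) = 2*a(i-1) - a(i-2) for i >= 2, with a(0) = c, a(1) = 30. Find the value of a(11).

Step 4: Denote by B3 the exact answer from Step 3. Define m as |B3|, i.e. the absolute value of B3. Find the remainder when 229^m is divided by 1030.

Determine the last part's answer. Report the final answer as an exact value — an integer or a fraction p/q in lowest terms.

581

Step 1: cross terms: (-29*-39 - -35*-29)=116, (-35*-33 - -9*-39)=804, (-9*-17 - 29*-33)=1110, (29*-12 - 26*-17)=94, (26*-16 - -2*-12)=-440, (-2*-29 - -29*-16)=-406; twice the area = |1278| = 1278; area = 639; boundary points = 2 + 2 + 2 + 1 + 4 + 1 = 12; strictly interior points = area - boundary/2 + 1 = 634; answer 634
Step 2: B1 = 634; w = 26; 8*(26)^4 + 8*(26)^3 - 4*(26)^2 + 2*(26)^1 - 9 = (3655808) + (140608) + (-2704) + (52) + (-9) = 3793755; answer 3793755
Step 3: B2 = 3793755; c = 12; a(2) = 2*(30) - 1*(12) = 48; iterating: a(2)=48, a(3)=66, a(4)=84, a(5)=102, a(6)=120, a(7)=138, a(8)=156, a(9)=174, a(10)=192, a(11)=210; answer 210
Step 4: B3 = 210; m = 210; squarings mod 1030: 229^1=229, 229^2=941, 229^4=711, 229^8=821, 229^16=421, 229^32=81, 229^64=381, 229^128=961; 229^210 = 229^2 * 229^16 * 229^64 * 229^128 = 581 (mod 1030); answer 581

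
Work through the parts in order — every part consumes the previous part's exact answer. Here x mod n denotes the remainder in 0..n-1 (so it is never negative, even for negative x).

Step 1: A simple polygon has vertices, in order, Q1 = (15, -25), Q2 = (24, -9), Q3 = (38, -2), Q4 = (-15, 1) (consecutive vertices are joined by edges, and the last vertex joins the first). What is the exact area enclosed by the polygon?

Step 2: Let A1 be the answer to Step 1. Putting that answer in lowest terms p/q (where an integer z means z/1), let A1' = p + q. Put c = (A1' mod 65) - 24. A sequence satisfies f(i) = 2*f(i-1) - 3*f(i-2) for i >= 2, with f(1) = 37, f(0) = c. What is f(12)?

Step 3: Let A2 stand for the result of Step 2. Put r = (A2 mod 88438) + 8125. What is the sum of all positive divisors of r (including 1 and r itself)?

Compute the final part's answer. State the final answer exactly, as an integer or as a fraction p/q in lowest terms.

Step 1: cross terms: (15*-9 - 24*-25)=465, (24*-2 - 38*-9)=294, (38*1 - -15*-2)=8, (-15*-25 - 15*1)=360; twice the area = |1127| = 1127; area = 1127/2; answer 1127/2
Step 2: A1 = 1127/2; threaded value p + q = 1129; c = 0; f(2) = 2*(37) - 3*(0) = 74; iterating: f(2)=74, f(3)=37, f(4)=-148, f(5)=-407, f(6)=-370, f(7)=481, f(8)=2072, f(9)=2701, f(10)=-814, f(11)=-9731, f(12)=-17020; answer -17020
Step 3: A2 = -17020; r = 79543; 79543 = 17 * 4679; sigma = (1 + 17) * (1 + 4679) = 18 * 4680 = 84240; answer 84240

84240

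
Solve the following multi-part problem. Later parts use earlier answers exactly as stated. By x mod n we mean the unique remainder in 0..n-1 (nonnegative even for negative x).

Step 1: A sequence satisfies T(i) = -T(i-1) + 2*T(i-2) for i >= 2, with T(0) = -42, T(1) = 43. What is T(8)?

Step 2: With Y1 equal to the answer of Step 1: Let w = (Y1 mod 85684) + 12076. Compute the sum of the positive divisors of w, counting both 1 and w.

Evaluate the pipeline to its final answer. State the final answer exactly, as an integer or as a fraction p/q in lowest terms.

97468

Step 1: T(2) = -1*(43) + 2*(-42) = -127; iterating: T(2)=-127, T(3)=213, T(4)=-467, T(5)=893, T(6)=-1827, T(7)=3613, T(8)=-7267; answer -7267
Step 2: Y1 = -7267; w = 90493; 90493 = 13 * 6961; sigma = (1 + 13) * (1 + 6961) = 14 * 6962 = 97468; answer 97468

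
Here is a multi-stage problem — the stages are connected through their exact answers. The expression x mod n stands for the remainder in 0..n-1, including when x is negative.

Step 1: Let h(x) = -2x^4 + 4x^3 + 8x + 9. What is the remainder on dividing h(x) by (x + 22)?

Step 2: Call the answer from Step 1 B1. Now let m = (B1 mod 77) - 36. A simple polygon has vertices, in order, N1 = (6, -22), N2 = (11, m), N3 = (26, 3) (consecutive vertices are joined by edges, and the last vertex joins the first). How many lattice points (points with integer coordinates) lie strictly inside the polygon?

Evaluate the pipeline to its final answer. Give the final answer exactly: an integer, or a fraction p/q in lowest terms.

101

Step 1: remainder = value at the root: -2*(-22)^4 + 4*(-22)^3 + 8*(-22)^1 + 9 = (-468512) + (-42592) + (-176) + (9) = -511271; answer -511271
Step 2: B1 = -511271; m = -27; cross terms: (6*-27 - 11*-22)=80, (11*3 - 26*-27)=735, (26*-22 - 6*3)=-590; twice the area = |225| = 225; area = 225/2; boundary points = 5 + 15 + 5 = 25; strictly interior points = area - boundary/2 + 1 = 101; answer 101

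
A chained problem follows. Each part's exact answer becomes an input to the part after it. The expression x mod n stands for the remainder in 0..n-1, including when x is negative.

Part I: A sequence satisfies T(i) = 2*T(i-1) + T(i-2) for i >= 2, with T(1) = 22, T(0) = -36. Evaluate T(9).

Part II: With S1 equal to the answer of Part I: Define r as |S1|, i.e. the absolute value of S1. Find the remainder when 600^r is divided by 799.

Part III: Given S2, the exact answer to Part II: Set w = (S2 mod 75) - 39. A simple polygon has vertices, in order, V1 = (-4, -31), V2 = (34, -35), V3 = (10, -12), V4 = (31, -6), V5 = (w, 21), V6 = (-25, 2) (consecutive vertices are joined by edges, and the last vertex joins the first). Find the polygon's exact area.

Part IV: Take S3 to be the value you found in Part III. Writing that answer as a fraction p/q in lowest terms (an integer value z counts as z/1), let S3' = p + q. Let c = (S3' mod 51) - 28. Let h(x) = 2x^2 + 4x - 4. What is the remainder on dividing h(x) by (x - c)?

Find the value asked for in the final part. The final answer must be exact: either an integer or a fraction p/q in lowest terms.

444

Part I: T(2) = 2*(22) + 1*(-36) = 8; iterating: T(2)=8, T(3)=38, T(4)=84, T(5)=206, T(6)=496, T(7)=1198, T(8)=2892, T(9)=6982; answer 6982
Part II: S1 = 6982; r = 6982; squarings mod 799: 600^1=600, 600^2=450, 600^4=353, 600^8=764, 600^16=426, 600^32=103, 600^64=222, 600^128=545, 600^256=596, 600^512=460, 600^1024=664, 600^2048=647, 600^4096=732; 600^6982 = 600^2 * 600^4 * 600^64 * 600^256 * 600^512 * 600^2048 * 600^4096 = 733 (mod 799); answer 733
Part III: S2 = 733; w = 19; cross terms: (-4*-35 - 34*-31)=1194, (34*-12 - 10*-35)=-58, (10*-6 - 31*-12)=312, (31*21 - 19*-6)=765, (19*2 - -25*21)=563, (-25*-31 - -4*2)=783; twice the area = |3559| = 3559; area = 3559/2; answer 3559/2
Part IV: S3 = 3559/2; threaded value p + q = 3561; c = 14; remainder = value at the root: 2*(14)^2 + 4*(14)^1 - 4 = (392) + (56) + (-4) = 444; answer 444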